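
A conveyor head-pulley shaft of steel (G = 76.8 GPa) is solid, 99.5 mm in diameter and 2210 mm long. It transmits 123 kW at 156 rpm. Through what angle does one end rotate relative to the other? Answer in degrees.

ω = 2π·156/60 = 16.34 rad/s, so T = P/ω = 123×10³ / 16.34 = 7529 N·m.
J = πd⁴/32 = π(0.0995)⁴/32 = 9.623×10^-6 m⁴.
θ = T·L/(G·J) = 7529 × 2.21 / (76.8×10⁹ × 9.623×10^-6) = 0.02252 rad.

1.29°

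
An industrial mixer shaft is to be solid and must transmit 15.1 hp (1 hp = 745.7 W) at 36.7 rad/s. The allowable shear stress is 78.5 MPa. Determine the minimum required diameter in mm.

27.1 mm

ω = 36.7 rad/s, so T = P/ω = 15.1×745.7 / 36.70 = 306.8 N·m.
For a solid shaft τ_max = 16T/(πd³), so d = (16T/(π τ_allow))^(1/3) = (16·306.8/(π·7.85×10^7))^(1/3) = 0.02710 m.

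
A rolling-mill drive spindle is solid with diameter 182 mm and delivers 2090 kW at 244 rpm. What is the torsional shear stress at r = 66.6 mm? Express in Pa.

5.06e7 Pa

ω = 2π·244/60 = 25.55 rad/s, so T = P/ω = 2090×10³ / 25.55 = 81800 N·m.
J = πd⁴/32 = π(0.182)⁴/32 = 1.077×10^-4 m⁴.
Shear stress varies linearly with radius: τ = T·r/J = 81800 × 0.0666 / 1.077×10^-4 = 5.057×10^7 Pa.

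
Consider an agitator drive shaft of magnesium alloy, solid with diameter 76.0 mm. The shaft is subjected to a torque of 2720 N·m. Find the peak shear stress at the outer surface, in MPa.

J = πd⁴/32 = π(0.0760)⁴/32 = 3.275×10^-6 m⁴.
τ_max = T·r/J = 2720 × 0.0380 / 3.275×10^-6 = 3.156×10^7 Pa.

31.6 MPa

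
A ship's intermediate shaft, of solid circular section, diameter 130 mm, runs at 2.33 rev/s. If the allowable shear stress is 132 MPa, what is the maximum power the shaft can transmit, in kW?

834 kW

J = πd⁴/32 = π(0.130)⁴/32 = 2.804×10^-5 m⁴.
T_max = τ_allow·J/r = 1.32×10^8 × 2.804×10^-5 / 0.0650 = 56940 N·m.
ω = 2π·2.33 = 14.64 rad/s, so P_max = T_max·ω = 8.336×10^5 W.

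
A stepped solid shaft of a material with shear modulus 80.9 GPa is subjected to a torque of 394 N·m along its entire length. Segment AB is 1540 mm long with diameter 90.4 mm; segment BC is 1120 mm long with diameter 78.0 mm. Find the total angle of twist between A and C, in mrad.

J_AB = π(0.0904)⁴/32 = 6.56×10^-6 m⁴; J_BC = π(0.0780)⁴/32 = 3.63×10^-6 m⁴.
θ = (T/G)·Σ L_i/J_i = (394.0/80.9×10⁹)·(1.54/6.56×10^-6 + 1.12/3.63×10^-6) = 2.645×10^-3 rad.

2.64 mrad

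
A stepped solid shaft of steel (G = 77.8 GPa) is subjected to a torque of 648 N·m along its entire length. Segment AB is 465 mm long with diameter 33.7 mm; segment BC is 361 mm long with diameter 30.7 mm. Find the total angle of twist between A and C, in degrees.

J_AB = π(0.0337)⁴/32 = 1.27×10^-7 m⁴; J_BC = π(0.0307)⁴/32 = 8.72×10^-8 m⁴.
θ = (T/G)·Σ L_i/J_i = (648.0/77.8×10⁹)·(0.465/1.27×10^-7 + 0.361/8.72×10^-8) = 0.06507 rad.

3.73°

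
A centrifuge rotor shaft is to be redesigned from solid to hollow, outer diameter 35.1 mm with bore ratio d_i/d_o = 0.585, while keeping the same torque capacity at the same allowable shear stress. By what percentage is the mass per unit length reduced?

28.5 %

Equal τ_max and T ⇒ the solid shaft needs d_s³ = d_o³(1−k⁴), so d_s = 35.1·(1−0.585⁴)^(1/3) = 33.67 mm.
Area ratio A_h/A_s = d_o²(1−k²)/d_s² = (1−k²)/(1−k⁴)^(2/3) = 0.7147.
Mass saving = 1 − 0.7147 = 28.5 %.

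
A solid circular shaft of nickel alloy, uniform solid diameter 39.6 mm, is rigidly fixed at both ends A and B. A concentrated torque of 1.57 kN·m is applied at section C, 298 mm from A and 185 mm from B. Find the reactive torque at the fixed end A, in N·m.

With uniform GJ and both ends fixed, compatibility θ_AC = θ_CB gives T_A·a = T_B·b, together with T_A + T_B = T₀.
T_A = T₀·b/(a+b) = 1570·185/483.0 = 601.3 N·m; T_B = 968.7 N·m.

601 N·m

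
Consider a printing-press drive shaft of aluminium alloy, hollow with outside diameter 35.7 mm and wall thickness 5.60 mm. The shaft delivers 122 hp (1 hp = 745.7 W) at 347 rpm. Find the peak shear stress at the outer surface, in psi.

ω = 2π·347/60 = 36.34 rad/s, so T = P/ω = 122×745.7 / 36.34 = 2504 N·m.
J = π(d_o⁴ − d_i⁴)/32 = π(0.0357⁴ − 0.0245⁴)/32 = 1.241×10^-7 m⁴.
τ_max = T·r/J = 2504 × 0.0179 / 1.241×10^-7 = 3.601×10^8 Pa.

52200 psi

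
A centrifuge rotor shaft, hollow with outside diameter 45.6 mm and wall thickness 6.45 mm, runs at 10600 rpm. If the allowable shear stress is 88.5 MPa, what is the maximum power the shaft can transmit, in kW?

1350 kW

J = π(d_o⁴ − d_i⁴)/32 = π(0.0456⁴ − 0.0327⁴)/32 = 3.122×10^-7 m⁴.
T_max = τ_allow·J/r = 8.85×10^7 × 3.122×10^-7 / 0.0228 = 1212 N·m.
ω = 2π·10600/60 = 1110 rad/s, so P_max = T_max·ω = 1.345×10^6 W.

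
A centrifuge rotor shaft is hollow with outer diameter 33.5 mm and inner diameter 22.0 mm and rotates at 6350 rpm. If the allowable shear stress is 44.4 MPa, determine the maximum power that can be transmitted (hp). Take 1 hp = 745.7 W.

J = π(d_o⁴ − d_i⁴)/32 = π(0.0335⁴ − 0.0220⁴)/32 = 1.006×10^-7 m⁴.
T_max = τ_allow·J/r = 4.44×10^7 × 1.006×10^-7 / 0.0168 = 266.8 N·m.
ω = 2π·6350/60 = 665.0 rad/s, so P_max = T_max·ω = 1.774×10^5 W.

238 hp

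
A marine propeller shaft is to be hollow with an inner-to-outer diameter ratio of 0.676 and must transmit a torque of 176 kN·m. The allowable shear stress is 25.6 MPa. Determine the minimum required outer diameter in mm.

354 mm

For a hollow shaft with d_i/d_o = 0.676: τ_max = 16T/(π d_o³ (1−k⁴)), so d_o = [16T/(π τ_allow (1−k⁴))]^(1/3) = [16·176000/(π·2.56×10^7·0.7912)]^(1/3) = 0.3537 m.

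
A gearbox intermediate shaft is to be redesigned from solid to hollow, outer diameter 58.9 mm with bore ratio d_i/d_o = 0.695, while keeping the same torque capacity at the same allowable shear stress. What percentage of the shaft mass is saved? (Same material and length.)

38.3 %

Equal τ_max and T ⇒ the solid shaft needs d_s³ = d_o³(1−k⁴), so d_s = 58.9·(1−0.695⁴)^(1/3) = 53.91 mm.
Area ratio A_h/A_s = d_o²(1−k²)/d_s² = (1−k²)/(1−k⁴)^(2/3) = 0.6172.
Mass saving = 1 − 0.6172 = 38.3 %.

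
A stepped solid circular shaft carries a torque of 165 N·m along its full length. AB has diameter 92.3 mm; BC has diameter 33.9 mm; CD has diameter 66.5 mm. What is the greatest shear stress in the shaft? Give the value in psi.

3130 psi

Under the same torque, τ_max = 16T/(πd³) is largest where d is smallest — segment BC (d = 33.9 mm).
τ_max = 16·165.0/(π·(0.0339)³) = 2.157×10^7 Pa.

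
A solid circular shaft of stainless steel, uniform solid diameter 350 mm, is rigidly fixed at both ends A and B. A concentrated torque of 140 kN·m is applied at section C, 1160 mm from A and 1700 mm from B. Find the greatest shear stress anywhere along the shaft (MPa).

9.89 MPa

With uniform GJ and both ends fixed, compatibility θ_AC = θ_CB gives T_A·a = T_B·b, together with T_A + T_B = T₀.
T_A = T₀·b/(a+b) = 140000·1700/2860 = 83220 N·m; T_B = 56780 N·m.
τ in each portion: τ_AC = 9.89×10^6 Pa, τ_CB = 6.75×10^6 Pa; maximum is in AC.
τ_max = T_AC·r/J = 83220·0.175/1.47×10^-3 = 9.885×10^6 Pa.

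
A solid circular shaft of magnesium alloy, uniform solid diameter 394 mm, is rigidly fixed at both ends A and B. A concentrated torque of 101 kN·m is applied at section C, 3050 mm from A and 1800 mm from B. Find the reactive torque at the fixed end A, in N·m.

With uniform GJ and both ends fixed, compatibility θ_AC = θ_CB gives T_A·a = T_B·b, together with T_A + T_B = T₀.
T_A = T₀·b/(a+b) = 101000·1800/4850 = 37480 N·m; T_B = 63520 N·m.

37500 N·m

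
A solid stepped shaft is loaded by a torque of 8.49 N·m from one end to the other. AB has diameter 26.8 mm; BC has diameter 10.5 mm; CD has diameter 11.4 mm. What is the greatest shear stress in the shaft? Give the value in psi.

Under the same torque, τ_max = 16T/(πd³) is largest where d is smallest — segment BC (d = 10.5 mm).
τ_max = 16·8.490/(π·(0.0105)³) = 3.735×10^7 Pa.

5420 psi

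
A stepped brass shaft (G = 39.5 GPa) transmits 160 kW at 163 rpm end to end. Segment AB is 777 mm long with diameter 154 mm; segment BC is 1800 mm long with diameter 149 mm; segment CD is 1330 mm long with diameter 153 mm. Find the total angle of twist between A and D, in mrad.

18.0 mrad

ω = 2π·163/60 = 17.07 rad/s, so T = P/ω = 160×10³ / 17.07 = 9374 N·m.
J_AB = π(0.154)⁴/32 = 5.52×10^-5 m⁴; J_BC = π(0.149)⁴/32 = 4.84×10^-5 m⁴; J_CD = π(0.153)⁴/32 = 5.38×10^-5 m⁴.
θ = (T/G)·Σ L_i/J_i = (9374/39.5×10⁹)·(0.777/5.52×10^-5 + 1.80/4.84×10^-5 + 1.33/5.38×10^-5) = 0.01803 rad.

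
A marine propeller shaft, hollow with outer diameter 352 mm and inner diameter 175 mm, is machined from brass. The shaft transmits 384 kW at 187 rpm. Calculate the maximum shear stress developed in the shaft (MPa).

ω = 2π·187/60 = 19.58 rad/s, so T = P/ω = 384×10³ / 19.58 = 19610 N·m.
J = π(d_o⁴ − d_i⁴)/32 = π(0.352⁴ − 0.175⁴)/32 = 1.415×10^-3 m⁴.
τ_max = T·r/J = 19610 × 0.176 / 1.415×10^-3 = 2.439×10^6 Pa.

2.44 MPa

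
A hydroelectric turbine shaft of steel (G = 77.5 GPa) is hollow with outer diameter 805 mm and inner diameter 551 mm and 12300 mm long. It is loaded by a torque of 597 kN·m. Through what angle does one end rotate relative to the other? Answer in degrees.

J = π(d_o⁴ − d_i⁴)/32 = π(0.805⁴ − 0.551⁴)/32 = 0.03218 m⁴.
θ = T·L/(G·J) = 597000 × 12.3 / (77.5×10⁹ × 0.03218) = 2.945×10^-3 rad.

0.169°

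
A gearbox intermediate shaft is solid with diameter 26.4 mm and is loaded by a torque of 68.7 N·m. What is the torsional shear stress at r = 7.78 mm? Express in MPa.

J = πd⁴/32 = π(0.0264)⁴/32 = 4.769×10^-8 m⁴.
Shear stress varies linearly with radius: τ = T·r/J = 68.70 × 0.00778 / 4.769×10^-8 = 1.121×10^7 Pa.

11.2 MPa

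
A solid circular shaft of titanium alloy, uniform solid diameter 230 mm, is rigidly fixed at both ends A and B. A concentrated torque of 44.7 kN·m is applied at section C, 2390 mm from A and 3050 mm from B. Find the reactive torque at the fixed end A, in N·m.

25100 N·m

With uniform GJ and both ends fixed, compatibility θ_AC = θ_CB gives T_A·a = T_B·b, together with T_A + T_B = T₀.
T_A = T₀·b/(a+b) = 44700·3050/5440 = 25060 N·m; T_B = 19640 N·m.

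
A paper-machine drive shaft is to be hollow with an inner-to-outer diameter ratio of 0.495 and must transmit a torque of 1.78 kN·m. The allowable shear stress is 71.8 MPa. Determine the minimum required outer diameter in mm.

For a hollow shaft with d_i/d_o = 0.495: τ_max = 16T/(π d_o³ (1−k⁴)), so d_o = [16T/(π τ_allow (1−k⁴))]^(1/3) = [16·1780/(π·7.18×10^7·0.9400)]^(1/3) = 0.05121 m.

51.2 mm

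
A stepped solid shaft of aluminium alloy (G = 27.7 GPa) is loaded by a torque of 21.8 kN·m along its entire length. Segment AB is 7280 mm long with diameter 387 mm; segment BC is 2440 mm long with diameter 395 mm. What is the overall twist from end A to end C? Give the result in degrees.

0.195°

J_AB = π(0.387)⁴/32 = 2.20×10^-3 m⁴; J_BC = π(0.395)⁴/32 = 2.39×10^-3 m⁴.
θ = (T/G)·Σ L_i/J_i = (21800/27.7×10⁹)·(7.28/2.20×10^-3 + 2.44/2.39×10^-3) = 3.405×10^-3 rad.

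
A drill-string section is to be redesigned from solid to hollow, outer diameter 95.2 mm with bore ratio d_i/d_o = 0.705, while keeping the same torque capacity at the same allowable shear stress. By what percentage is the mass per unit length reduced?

39.2 %

Equal τ_max and T ⇒ the solid shaft needs d_s³ = d_o³(1−k⁴), so d_s = 95.2·(1−0.705⁴)^(1/3) = 86.61 mm.
Area ratio A_h/A_s = d_o²(1−k²)/d_s² = (1−k²)/(1−k⁴)^(2/3) = 0.6077.
Mass saving = 1 − 0.6077 = 39.2 %.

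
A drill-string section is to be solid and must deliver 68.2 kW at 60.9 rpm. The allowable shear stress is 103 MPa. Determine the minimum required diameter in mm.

ω = 2π·60.9/60 = 6.377 rad/s, so T = P/ω = 68.2×10³ / 6.377 = 10690 N·m.
For a solid shaft τ_max = 16T/(πd³), so d = (16T/(π τ_allow))^(1/3) = (16·10690/(π·1.03×10^8))^(1/3) = 0.08086 m.

80.9 mm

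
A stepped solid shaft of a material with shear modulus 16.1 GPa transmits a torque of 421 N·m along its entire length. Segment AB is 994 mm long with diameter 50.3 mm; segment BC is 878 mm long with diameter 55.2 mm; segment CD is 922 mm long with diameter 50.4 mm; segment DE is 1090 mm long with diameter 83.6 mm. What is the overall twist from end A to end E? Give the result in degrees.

J_AB = π(0.0503)⁴/32 = 6.28×10^-7 m⁴; J_BC = π(0.0552)⁴/32 = 9.11×10^-7 m⁴; J_CD = π(0.0504)⁴/32 = 6.33×10^-7 m⁴; J_DE = π(0.0836)⁴/32 = 4.80×10^-6 m⁴.
θ = (T/G)·Σ L_i/J_i = (421.0/16.1×10⁹)·(0.994/6.28×10^-7 + 0.878/9.11×10^-7 + 0.922/6.33×10^-7 + 1.09/4.80×10^-6) = 0.1106 rad.

6.33°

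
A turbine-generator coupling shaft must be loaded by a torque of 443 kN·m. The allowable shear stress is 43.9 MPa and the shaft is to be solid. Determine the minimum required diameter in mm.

372 mm

For a solid shaft τ_max = 16T/(πd³), so d = (16T/(π τ_allow))^(1/3) = (16·443000/(π·4.39×10^7))^(1/3) = 0.3718 m.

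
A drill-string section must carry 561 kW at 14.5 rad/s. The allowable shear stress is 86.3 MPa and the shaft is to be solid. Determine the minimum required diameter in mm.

ω = 14.5 rad/s, so T = P/ω = 561×10³ / 14.50 = 38690 N·m.
For a solid shaft τ_max = 16T/(πd³), so d = (16T/(π τ_allow))^(1/3) = (16·38690/(π·8.63×10^7))^(1/3) = 0.1317 m.

132 mm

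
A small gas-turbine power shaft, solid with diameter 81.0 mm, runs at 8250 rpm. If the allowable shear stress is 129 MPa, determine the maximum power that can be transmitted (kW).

11600 kW

J = πd⁴/32 = π(0.0810)⁴/32 = 4.226×10^-6 m⁴.
T_max = τ_allow·J/r = 1.29×10^8 × 4.226×10^-6 / 0.0405 = 13460 N·m.
ω = 2π·8250/60 = 863.9 rad/s, so P_max = T_max·ω = 1.163×10^7 W.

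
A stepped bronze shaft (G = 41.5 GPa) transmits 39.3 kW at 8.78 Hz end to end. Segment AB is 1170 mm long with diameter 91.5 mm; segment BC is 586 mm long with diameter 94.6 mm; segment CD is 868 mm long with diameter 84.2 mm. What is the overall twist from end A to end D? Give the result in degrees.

ω = 2π·8.78 = 55.17 rad/s, so T = P/ω = 39.3×10³ / 55.17 = 712.4 N·m.
J_AB = π(0.0915)⁴/32 = 6.88×10^-6 m⁴; J_BC = π(0.0946)⁴/32 = 7.86×10^-6 m⁴; J_CD = π(0.0842)⁴/32 = 4.93×10^-6 m⁴.
θ = (T/G)·Σ L_i/J_i = (712.4/41.5×10⁹)·(1.17/6.88×10^-6 + 0.586/7.86×10^-6 + 0.868/4.93×10^-6) = 7.218×10^-3 rad.

0.414°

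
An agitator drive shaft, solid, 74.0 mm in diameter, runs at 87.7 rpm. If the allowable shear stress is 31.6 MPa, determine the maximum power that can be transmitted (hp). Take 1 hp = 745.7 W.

J = πd⁴/32 = π(0.0740)⁴/32 = 2.944×10^-6 m⁴.
T_max = τ_allow·J/r = 3.16×10^7 × 2.944×10^-6 / 0.0370 = 2514 N·m.
ω = 2π·87.7/60 = 9.184 rad/s, so P_max = T_max·ω = 2.309×10^4 W.

31.0 hp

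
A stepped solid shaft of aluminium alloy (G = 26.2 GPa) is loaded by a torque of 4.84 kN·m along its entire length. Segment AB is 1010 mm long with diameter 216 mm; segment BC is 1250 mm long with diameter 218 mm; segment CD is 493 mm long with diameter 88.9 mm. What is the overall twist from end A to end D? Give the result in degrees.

0.961°

J_AB = π(0.216)⁴/32 = 2.14×10^-4 m⁴; J_BC = π(0.218)⁴/32 = 2.22×10^-4 m⁴; J_CD = π(0.0889)⁴/32 = 6.13×10^-6 m⁴.
θ = (T/G)·Σ L_i/J_i = (4840/26.2×10⁹)·(1.01/2.14×10^-4 + 1.25/2.22×10^-4 + 0.493/6.13×10^-6) = 0.01677 rad.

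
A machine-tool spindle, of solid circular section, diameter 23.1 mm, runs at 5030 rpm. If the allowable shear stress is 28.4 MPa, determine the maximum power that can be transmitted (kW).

J = πd⁴/32 = π(0.0231)⁴/32 = 2.795×10^-8 m⁴.
T_max = τ_allow·J/r = 2.84×10^7 × 2.795×10^-8 / 0.0116 = 68.74 N·m.
ω = 2π·5030/60 = 526.7 rad/s, so P_max = T_max·ω = 3.621×10^4 W.

36.2 kW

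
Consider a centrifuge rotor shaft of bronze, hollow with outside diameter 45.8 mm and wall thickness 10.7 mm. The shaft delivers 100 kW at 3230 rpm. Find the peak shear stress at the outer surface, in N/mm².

17.0 N/mm²

ω = 2π·3230/60 = 338.2 rad/s, so T = P/ω = 100×10³ / 338.2 = 295.6 N·m.
J = π(d_o⁴ − d_i⁴)/32 = π(0.0458⁴ − 0.0244⁴)/32 = 3.972×10^-7 m⁴.
τ_max = T·r/J = 295.6 × 0.0229 / 3.972×10^-7 = 1.705×10^7 Pa.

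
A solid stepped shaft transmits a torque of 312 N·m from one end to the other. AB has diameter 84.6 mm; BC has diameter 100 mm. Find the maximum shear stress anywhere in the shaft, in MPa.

Under the same torque, τ_max = 16T/(πd³) is largest where d is smallest — segment AB (d = 84.6 mm).
τ_max = 16·312.0/(π·(0.0846)³) = 2.624×10^6 Pa.

2.62 MPa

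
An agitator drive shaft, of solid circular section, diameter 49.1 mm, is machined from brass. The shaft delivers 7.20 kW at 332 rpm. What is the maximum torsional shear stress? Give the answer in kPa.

ω = 2π·332/60 = 34.77 rad/s, so T = P/ω = 7.20×10³ / 34.77 = 207.1 N·m.
J = πd⁴/32 = π(0.0491)⁴/32 = 5.706×10^-7 m⁴.
τ_max = T·r/J = 207.1 × 0.0246 / 5.706×10^-7 = 8.910×10^6 Pa.

8910 kPa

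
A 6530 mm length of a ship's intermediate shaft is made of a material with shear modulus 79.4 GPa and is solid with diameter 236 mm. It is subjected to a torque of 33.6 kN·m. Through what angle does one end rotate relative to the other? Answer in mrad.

9.07 mrad

J = πd⁴/32 = π(0.236)⁴/32 = 3.045×10^-4 m⁴.
θ = T·L/(G·J) = 33600 × 6.53 / (79.4×10⁹ × 3.045×10^-4) = 9.074×10^-3 rad.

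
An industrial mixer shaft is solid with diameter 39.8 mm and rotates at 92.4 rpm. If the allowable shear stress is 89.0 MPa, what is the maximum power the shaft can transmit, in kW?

10.7 kW

J = πd⁴/32 = π(0.0398)⁴/32 = 2.463×10^-7 m⁴.
T_max = τ_allow·J/r = 8.90×10^7 × 2.463×10^-7 / 0.0199 = 1102 N·m.
ω = 2π·92.4/60 = 9.676 rad/s, so P_max = T_max·ω = 1.066×10^4 W.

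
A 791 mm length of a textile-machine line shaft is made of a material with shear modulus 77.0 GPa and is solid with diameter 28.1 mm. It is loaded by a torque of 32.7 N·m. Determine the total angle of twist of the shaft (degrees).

J = πd⁴/32 = π(0.0281)⁴/32 = 6.121×10^-8 m⁴.
θ = T·L/(G·J) = 32.70 × 0.791 / (77.0×10⁹ × 6.121×10^-8) = 5.488×10^-3 rad.

0.314°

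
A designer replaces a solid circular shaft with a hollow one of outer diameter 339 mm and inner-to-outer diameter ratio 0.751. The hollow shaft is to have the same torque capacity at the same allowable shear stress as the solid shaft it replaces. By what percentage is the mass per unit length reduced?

Equal τ_max and T ⇒ the solid shaft needs d_s³ = d_o³(1−k⁴), so d_s = 339·(1−0.751⁴)^(1/3) = 298.4 mm.
Area ratio A_h/A_s = d_o²(1−k²)/d_s² = (1−k²)/(1−k⁴)^(2/3) = 0.5628.
Mass saving = 1 − 0.5628 = 43.7 %.

43.7 %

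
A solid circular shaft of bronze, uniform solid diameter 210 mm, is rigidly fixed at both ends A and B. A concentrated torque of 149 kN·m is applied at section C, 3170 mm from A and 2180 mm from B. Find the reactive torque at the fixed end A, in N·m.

60700 N·m

With uniform GJ and both ends fixed, compatibility θ_AC = θ_CB gives T_A·a = T_B·b, together with T_A + T_B = T₀.
T_A = T₀·b/(a+b) = 149000·2180/5350 = 60710 N·m; T_B = 88290 N·m.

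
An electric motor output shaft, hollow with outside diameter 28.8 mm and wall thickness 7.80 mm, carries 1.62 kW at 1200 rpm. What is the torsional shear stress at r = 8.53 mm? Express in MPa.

1.70 MPa

ω = 2π·1200/60 = 125.7 rad/s, so T = P/ω = 1.62×10³ / 125.7 = 12.89 N·m.
J = π(d_o⁴ − d_i⁴)/32 = π(0.0288⁴ − 0.0132⁴)/32 = 6.456×10^-8 m⁴.
Shear stress varies linearly with radius: τ = T·r/J = 12.89 × 0.00853 / 6.456×10^-8 = 1.703×10^6 Pa.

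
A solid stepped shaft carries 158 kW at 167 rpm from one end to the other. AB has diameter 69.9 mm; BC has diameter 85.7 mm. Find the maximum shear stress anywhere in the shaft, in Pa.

1.35e8 Pa

ω = 2π·167/60 = 17.49 rad/s, so T = P/ω = 158×10³ / 17.49 = 9035 N·m.
Under the same torque, τ_max = 16T/(πd³) is largest where d is smallest — segment AB (d = 69.9 mm).
τ_max = 16·9035/(π·(0.0699)³) = 1.347×10^8 Pa.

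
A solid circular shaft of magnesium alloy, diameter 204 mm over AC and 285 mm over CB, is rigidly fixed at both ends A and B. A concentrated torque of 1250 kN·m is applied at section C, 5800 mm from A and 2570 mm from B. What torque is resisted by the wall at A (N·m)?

130000 N·m

Compatibility: T_A·a/J_AC = T_B·b/J_CB with T_A + T_B = T₀.
J_AC = 1.70×10^-4 m⁴, J_CB = 6.48×10^-4 m⁴, so T_A = T₀·(J_AC/a)/((J_AC/a)+(J_CB/b)) = 130200 N·m, T_B = 1.120e6 N·m.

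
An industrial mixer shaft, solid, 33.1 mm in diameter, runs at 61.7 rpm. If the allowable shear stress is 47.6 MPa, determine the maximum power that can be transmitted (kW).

2.19 kW

J = πd⁴/32 = π(0.0331)⁴/32 = 1.178×10^-7 m⁴.
T_max = τ_allow·J/r = 4.76×10^7 × 1.178×10^-7 / 0.0166 = 338.9 N·m.
ω = 2π·61.7/60 = 6.461 rad/s, so P_max = T_max·ω = 2190 W.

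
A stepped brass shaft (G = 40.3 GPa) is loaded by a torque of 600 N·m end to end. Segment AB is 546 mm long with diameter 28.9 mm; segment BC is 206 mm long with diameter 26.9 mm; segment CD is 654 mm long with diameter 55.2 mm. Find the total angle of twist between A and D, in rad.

0.189 rad

J_AB = π(0.0289)⁴/32 = 6.85×10^-8 m⁴; J_BC = π(0.0269)⁴/32 = 5.14×10^-8 m⁴; J_CD = π(0.0552)⁴/32 = 9.11×10^-7 m⁴.
θ = (T/G)·Σ L_i/J_i = (600.0/40.3×10⁹)·(0.546/6.85×10^-8 + 0.206/5.14×10^-8 + 0.654/9.11×10^-7) = 0.1890 rad.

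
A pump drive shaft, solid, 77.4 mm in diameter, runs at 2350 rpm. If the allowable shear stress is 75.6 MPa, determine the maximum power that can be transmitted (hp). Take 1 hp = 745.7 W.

J = πd⁴/32 = π(0.0774)⁴/32 = 3.523×10^-6 m⁴.
T_max = τ_allow·J/r = 7.56×10^7 × 3.523×10^-6 / 0.0387 = 6883 N·m.
ω = 2π·2350/60 = 246.1 rad/s, so P_max = T_max·ω = 1.694×10^6 W.

2270 hp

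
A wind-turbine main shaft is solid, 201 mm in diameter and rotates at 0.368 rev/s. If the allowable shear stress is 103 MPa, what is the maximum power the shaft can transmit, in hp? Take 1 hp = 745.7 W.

J = πd⁴/32 = π(0.201)⁴/32 = 1.602×10^-4 m⁴.
T_max = τ_allow·J/r = 1.03×10^8 × 1.602×10^-4 / 0.101 = 164200 N·m.
ω = 2π·0.368 = 2.312 rad/s, so P_max = T_max·ω = 3.797×10^5 W.

509 hp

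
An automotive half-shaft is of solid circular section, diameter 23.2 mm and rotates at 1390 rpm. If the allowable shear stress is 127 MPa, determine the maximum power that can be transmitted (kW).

45.3 kW

J = πd⁴/32 = π(0.0232)⁴/32 = 2.844×10^-8 m⁴.
T_max = τ_allow·J/r = 1.27×10^8 × 2.844×10^-8 / 0.0116 = 311.4 N·m.
ω = 2π·1390/60 = 145.6 rad/s, so P_max = T_max·ω = 4.533×10^4 W.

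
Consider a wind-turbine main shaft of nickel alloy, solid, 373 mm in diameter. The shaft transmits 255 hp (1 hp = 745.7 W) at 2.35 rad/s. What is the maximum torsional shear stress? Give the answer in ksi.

1.15 ksi

ω = 2.35 rad/s, so T = P/ω = 255×745.7 / 2.350 = 80920 N·m.
J = πd⁴/32 = π(0.373)⁴/32 = 1.900×10^-3 m⁴.
τ_max = T·r/J = 80920 × 0.186 / 1.900×10^-3 = 7.941×10^6 Pa.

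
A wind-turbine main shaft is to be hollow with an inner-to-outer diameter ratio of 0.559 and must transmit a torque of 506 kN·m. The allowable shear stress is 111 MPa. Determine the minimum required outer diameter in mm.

For a hollow shaft with d_i/d_o = 0.559: τ_max = 16T/(π d_o³ (1−k⁴)), so d_o = [16T/(π τ_allow (1−k⁴))]^(1/3) = [16·506000/(π·1.11×10^8·0.9024)]^(1/3) = 0.2952 m.

295 mm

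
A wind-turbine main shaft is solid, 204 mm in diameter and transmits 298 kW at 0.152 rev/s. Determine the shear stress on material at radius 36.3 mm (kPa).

66600 kPa

ω = 2π·0.152 = 0.9550 rad/s, so T = P/ω = 298×10³ / 0.9550 = 312000 N·m.
J = πd⁴/32 = π(0.204)⁴/32 = 1.700×10^-4 m⁴.
Shear stress varies linearly with radius: τ = T·r/J = 312000 × 0.0363 / 1.700×10^-4 = 6.662×10^7 Pa.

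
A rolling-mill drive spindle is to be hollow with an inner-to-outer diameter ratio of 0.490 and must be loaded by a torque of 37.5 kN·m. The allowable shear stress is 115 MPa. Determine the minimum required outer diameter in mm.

For a hollow shaft with d_i/d_o = 0.490: τ_max = 16T/(π d_o³ (1−k⁴)), so d_o = [16T/(π τ_allow (1−k⁴))]^(1/3) = [16·37500/(π·1.15×10^8·0.9424)]^(1/3) = 0.1208 m.

121 mm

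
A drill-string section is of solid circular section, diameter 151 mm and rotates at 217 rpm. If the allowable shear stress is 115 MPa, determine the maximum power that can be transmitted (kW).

J = πd⁴/32 = π(0.151)⁴/32 = 5.104×10^-5 m⁴.
T_max = τ_allow·J/r = 1.15×10^8 × 5.104×10^-5 / 0.0755 = 77740 N·m.
ω = 2π·217/60 = 22.72 rad/s, so P_max = T_max·ω = 1.767×10^6 W.

1770 kW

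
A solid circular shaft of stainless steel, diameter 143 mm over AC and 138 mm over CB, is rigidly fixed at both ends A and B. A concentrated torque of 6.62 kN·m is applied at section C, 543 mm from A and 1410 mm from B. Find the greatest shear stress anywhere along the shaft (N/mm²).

Compatibility: T_A·a/J_AC = T_B·b/J_CB with T_A + T_B = T₀.
J_AC = 4.11×10^-5 m⁴, J_CB = 3.56×10^-5 m⁴, so T_A = T₀·(J_AC/a)/((J_AC/a)+(J_CB/b)) = 4963 N·m, T_B = 1657 N·m.
τ in each portion: τ_AC = 8.64×10^6 Pa, τ_CB = 3.21×10^6 Pa; maximum is in AC.
τ_max = T_AC·r/J = 4963·0.0715/4.11×10^-5 = 8.643×10^6 Pa.

8.64 N/mm²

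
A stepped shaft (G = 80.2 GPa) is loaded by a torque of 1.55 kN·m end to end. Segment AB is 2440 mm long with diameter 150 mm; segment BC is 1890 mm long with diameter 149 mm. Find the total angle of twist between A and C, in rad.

0.00170 rad

J_AB = π(0.150)⁴/32 = 4.97×10^-5 m⁴; J_BC = π(0.149)⁴/32 = 4.84×10^-5 m⁴.
θ = (T/G)·Σ L_i/J_i = (1550/80.2×10⁹)·(2.44/4.97×10^-5 + 1.89/4.84×10^-5) = 1.704×10^-3 rad.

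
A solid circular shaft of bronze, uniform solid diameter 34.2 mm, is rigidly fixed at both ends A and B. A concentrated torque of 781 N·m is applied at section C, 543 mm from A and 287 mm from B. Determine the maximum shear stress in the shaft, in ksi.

With uniform GJ and both ends fixed, compatibility θ_AC = θ_CB gives T_A·a = T_B·b, together with T_A + T_B = T₀.
T_A = T₀·b/(a+b) = 781.0·287/830.0 = 270.1 N·m; T_B = 510.9 N·m.
τ in each portion: τ_AC = 3.44×10^7 Pa, τ_CB = 6.51×10^7 Pa; maximum is in CB.
τ_max = T_CB·r/J = 510.9·0.0171/1.34×10^-7 = 6.505×10^7 Pa.

9.44 ksi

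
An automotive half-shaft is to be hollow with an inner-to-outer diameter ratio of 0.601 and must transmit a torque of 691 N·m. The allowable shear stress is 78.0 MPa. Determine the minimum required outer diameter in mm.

37.3 mm

For a hollow shaft with d_i/d_o = 0.601: τ_max = 16T/(π d_o³ (1−k⁴)), so d_o = [16T/(π τ_allow (1−k⁴))]^(1/3) = [16·691.0/(π·7.80×10^7·0.8695)]^(1/3) = 0.03730 m.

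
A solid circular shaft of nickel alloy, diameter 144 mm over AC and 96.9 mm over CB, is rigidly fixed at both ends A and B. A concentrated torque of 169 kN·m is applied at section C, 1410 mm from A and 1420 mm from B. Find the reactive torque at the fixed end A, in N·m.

140000 N·m

Compatibility: T_A·a/J_AC = T_B·b/J_CB with T_A + T_B = T₀.
J_AC = 4.22×10^-5 m⁴, J_CB = 8.66×10^-6 m⁴, so T_A = T₀·(J_AC/a)/((J_AC/a)+(J_CB/b)) = 140400 N·m, T_B = 28590 N·m.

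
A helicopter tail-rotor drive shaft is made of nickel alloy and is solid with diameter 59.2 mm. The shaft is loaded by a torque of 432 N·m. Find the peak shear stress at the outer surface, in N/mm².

10.6 N/mm²

J = πd⁴/32 = π(0.0592)⁴/32 = 1.206×10^-6 m⁴.
τ_max = T·r/J = 432.0 × 0.0296 / 1.206×10^-6 = 1.060×10^7 Pa.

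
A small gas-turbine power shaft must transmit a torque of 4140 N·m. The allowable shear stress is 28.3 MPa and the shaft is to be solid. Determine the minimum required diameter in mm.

For a solid shaft τ_max = 16T/(πd³), so d = (16T/(π τ_allow))^(1/3) = (16·4140/(π·2.83×10^7))^(1/3) = 0.09066 m.

90.7 mm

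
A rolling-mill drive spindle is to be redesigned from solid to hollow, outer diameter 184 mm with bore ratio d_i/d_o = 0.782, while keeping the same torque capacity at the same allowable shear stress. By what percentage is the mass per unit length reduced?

Equal τ_max and T ⇒ the solid shaft needs d_s³ = d_o³(1−k⁴), so d_s = 184·(1−0.782⁴)^(1/3) = 157.4 mm.
Area ratio A_h/A_s = d_o²(1−k²)/d_s² = (1−k²)/(1−k⁴)^(2/3) = 0.5308.
Mass saving = 1 − 0.5308 = 46.9 %.

46.9 %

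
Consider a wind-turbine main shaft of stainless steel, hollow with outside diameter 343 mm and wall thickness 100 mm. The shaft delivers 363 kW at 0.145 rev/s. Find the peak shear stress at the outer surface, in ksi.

7.52 ksi

ω = 2π·0.145 = 0.9111 rad/s, so T = P/ω = 363×10³ / 0.9111 = 398400 N·m.
J = π(d_o⁴ − d_i⁴)/32 = π(0.343⁴ − 0.143⁴)/32 = 1.318×10^-3 m⁴.
τ_max = T·r/J = 398400 × 0.172 / 1.318×10^-3 = 5.185×10^7 Pa.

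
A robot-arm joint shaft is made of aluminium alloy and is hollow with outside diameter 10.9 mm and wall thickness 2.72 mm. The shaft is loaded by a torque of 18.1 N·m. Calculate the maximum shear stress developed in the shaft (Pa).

7.60e7 Pa

J = π(d_o⁴ − d_i⁴)/32 = π(0.0109⁴ − 0.00546⁴)/32 = 1.299×10^-9 m⁴.
τ_max = T·r/J = 18.10 × 0.00545 / 1.299×10^-9 = 7.596×10^7 Pa.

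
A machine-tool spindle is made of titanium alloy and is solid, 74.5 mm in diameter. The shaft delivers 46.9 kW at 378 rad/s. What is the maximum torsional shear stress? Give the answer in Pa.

1.53e6 Pa

ω = 378 rad/s, so T = P/ω = 46.9×10³ / 378.0 = 124.1 N·m.
J = πd⁴/32 = π(0.0745)⁴/32 = 3.024×10^-6 m⁴.
τ_max = T·r/J = 124.1 × 0.0372 / 3.024×10^-6 = 1.528×10^6 Pa.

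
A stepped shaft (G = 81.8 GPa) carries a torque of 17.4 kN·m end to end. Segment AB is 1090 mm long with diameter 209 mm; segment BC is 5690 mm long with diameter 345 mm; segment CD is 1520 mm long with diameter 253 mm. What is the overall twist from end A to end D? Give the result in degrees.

J_AB = π(0.209)⁴/32 = 1.87×10^-4 m⁴; J_BC = π(0.345)⁴/32 = 1.39×10^-3 m⁴; J_CD = π(0.253)⁴/32 = 4.02×10^-4 m⁴.
θ = (T/G)·Σ L_i/J_i = (17400/81.8×10⁹)·(1.09/1.87×10^-4 + 5.69/1.39×10^-3 + 1.52/4.02×10^-4) = 2.912×10^-3 rad.

0.167°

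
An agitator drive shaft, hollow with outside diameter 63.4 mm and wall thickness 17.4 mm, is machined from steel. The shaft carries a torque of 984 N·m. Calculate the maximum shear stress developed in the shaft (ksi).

J = π(d_o⁴ − d_i⁴)/32 = π(0.0634⁴ − 0.0286⁴)/32 = 1.521×10^-6 m⁴.
τ_max = T·r/J = 984.0 × 0.0317 / 1.521×10^-6 = 2.051×10^7 Pa.

2.98 ksi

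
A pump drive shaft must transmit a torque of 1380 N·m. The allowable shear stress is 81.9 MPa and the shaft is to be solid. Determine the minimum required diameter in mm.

For a solid shaft τ_max = 16T/(πd³), so d = (16T/(π τ_allow))^(1/3) = (16·1380/(π·8.19×10^7))^(1/3) = 0.04411 m.

44.1 mm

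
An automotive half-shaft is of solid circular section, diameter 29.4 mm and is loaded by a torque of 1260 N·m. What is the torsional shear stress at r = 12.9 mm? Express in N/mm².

J = πd⁴/32 = π(0.0294)⁴/32 = 7.335×10^-8 m⁴.
Shear stress varies linearly with radius: τ = T·r/J = 1260 × 0.0129 / 7.335×10^-8 = 2.216×10^8 Pa.

222 N/mm²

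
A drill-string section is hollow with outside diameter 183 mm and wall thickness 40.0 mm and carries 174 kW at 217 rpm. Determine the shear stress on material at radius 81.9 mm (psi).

918 psi

ω = 2π·217/60 = 22.72 rad/s, so T = P/ω = 174×10³ / 22.72 = 7657 N·m.
J = π(d_o⁴ − d_i⁴)/32 = π(0.183⁴ − 0.103⁴)/32 = 9.905×10^-5 m⁴.
Shear stress varies linearly with radius: τ = T·r/J = 7657 × 0.0819 / 9.905×10^-5 = 6.331×10^6 Pa.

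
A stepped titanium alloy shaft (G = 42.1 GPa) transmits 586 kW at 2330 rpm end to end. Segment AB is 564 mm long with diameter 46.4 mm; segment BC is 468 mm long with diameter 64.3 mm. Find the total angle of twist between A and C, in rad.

0.0866 rad

ω = 2π·2330/60 = 244.0 rad/s, so T = P/ω = 586×10³ / 244.0 = 2402 N·m.
J_AB = π(0.0464)⁴/32 = 4.55×10^-7 m⁴; J_BC = π(0.0643)⁴/32 = 1.68×10^-6 m⁴.
θ = (T/G)·Σ L_i/J_i = (2402/42.1×10⁹)·(0.564/4.55×10^-7 + 0.468/1.68×10^-6) = 0.08661 rad.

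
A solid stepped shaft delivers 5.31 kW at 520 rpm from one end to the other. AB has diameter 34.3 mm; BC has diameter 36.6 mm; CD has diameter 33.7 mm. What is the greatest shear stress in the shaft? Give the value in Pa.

ω = 2π·520/60 = 54.45 rad/s, so T = P/ω = 5.31×10³ / 54.45 = 97.51 N·m.
Under the same torque, τ_max = 16T/(πd³) is largest where d is smallest — segment CD (d = 33.7 mm).
τ_max = 16·97.51/(π·(0.0337)³) = 1.298×10^7 Pa.

1.30e7 Pa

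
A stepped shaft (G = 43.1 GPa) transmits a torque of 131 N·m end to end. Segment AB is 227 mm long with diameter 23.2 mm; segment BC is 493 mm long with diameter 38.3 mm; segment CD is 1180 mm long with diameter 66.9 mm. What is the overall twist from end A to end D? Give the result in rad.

0.0332 rad

J_AB = π(0.0232)⁴/32 = 2.84×10^-8 m⁴; J_BC = π(0.0383)⁴/32 = 2.11×10^-7 m⁴; J_CD = π(0.0669)⁴/32 = 1.97×10^-6 m⁴.
θ = (T/G)·Σ L_i/J_i = (131.0/43.1×10⁹)·(0.227/2.84×10^-8 + 0.493/2.11×10^-7 + 1.18/1.97×10^-6) = 0.03318 rad.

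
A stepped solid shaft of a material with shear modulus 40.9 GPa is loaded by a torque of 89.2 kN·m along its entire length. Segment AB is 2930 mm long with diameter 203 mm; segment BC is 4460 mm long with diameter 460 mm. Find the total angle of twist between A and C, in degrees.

J_AB = π(0.203)⁴/32 = 1.67×10^-4 m⁴; J_BC = π(0.460)⁴/32 = 4.40×10^-3 m⁴.
θ = (T/G)·Σ L_i/J_i = (89200/40.9×10⁹)·(2.93/1.67×10^-4 + 4.46/4.40×10^-3) = 0.04054 rad.

2.32°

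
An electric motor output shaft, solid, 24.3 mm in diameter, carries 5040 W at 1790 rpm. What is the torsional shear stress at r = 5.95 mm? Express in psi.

678 psi

ω = 2π·1790/60 = 187.4 rad/s, so T = P/ω = 5040 / 187.4 = 26.89 N·m.
J = πd⁴/32 = π(0.0243)⁴/32 = 3.423×10^-8 m⁴.
Shear stress varies linearly with radius: τ = T·r/J = 26.89 × 0.00595 / 3.423×10^-8 = 4.673×10^6 Pa.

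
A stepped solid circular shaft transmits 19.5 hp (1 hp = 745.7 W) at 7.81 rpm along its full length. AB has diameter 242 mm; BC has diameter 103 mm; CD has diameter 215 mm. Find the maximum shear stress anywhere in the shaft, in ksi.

ω = 2π·7.81/60 = 0.8179 rad/s, so T = P/ω = 19.5×745.7 / 0.8179 = 17780 N·m.
Under the same torque, τ_max = 16T/(πd³) is largest where d is smallest — segment BC (d = 103 mm).
τ_max = 16·17780/(π·(0.103)³) = 8.287×10^7 Pa.

12.0 ksi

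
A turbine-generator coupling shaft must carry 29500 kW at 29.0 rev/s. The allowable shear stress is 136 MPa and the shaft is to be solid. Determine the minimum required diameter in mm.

ω = 2π·29.0 = 182.2 rad/s, so T = P/ω = 29500×10³ / 182.2 = 161900 N·m.
For a solid shaft τ_max = 16T/(πd³), so d = (16T/(π τ_allow))^(1/3) = (16·161900/(π·1.36×10^8))^(1/3) = 0.1823 m.

182 mm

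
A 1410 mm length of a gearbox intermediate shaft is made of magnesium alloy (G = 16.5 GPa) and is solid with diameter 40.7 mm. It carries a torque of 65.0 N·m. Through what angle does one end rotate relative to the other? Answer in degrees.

1.18°

J = πd⁴/32 = π(0.0407)⁴/32 = 2.694×10^-7 m⁴.
θ = T·L/(G·J) = 65.00 × 1.41 / (16.5×10⁹ × 2.694×10^-7) = 0.02062 rad.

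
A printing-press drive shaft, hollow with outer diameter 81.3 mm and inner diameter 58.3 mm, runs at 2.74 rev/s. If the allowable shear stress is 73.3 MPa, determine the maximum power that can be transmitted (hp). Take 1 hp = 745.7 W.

131 hp

J = π(d_o⁴ − d_i⁴)/32 = π(0.0813⁴ − 0.0583⁴)/32 = 3.155×10^-6 m⁴.
T_max = τ_allow·J/r = 7.33×10^7 × 3.155×10^-6 / 0.0406 = 5689 N·m.
ω = 2π·2.74 = 17.22 rad/s, so P_max = T_max·ω = 9.794×10^4 W.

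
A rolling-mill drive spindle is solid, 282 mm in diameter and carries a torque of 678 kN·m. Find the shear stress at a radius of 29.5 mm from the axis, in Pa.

J = πd⁴/32 = π(0.282)⁴/32 = 6.209×10^-4 m⁴.
Shear stress varies linearly with radius: τ = T·r/J = 678000 × 0.0295 / 6.209×10^-4 = 3.221×10^7 Pa.

3.22e7 Pa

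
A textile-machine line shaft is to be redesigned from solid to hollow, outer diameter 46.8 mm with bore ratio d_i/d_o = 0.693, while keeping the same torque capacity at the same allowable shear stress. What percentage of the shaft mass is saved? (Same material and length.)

Equal τ_max and T ⇒ the solid shaft needs d_s³ = d_o³(1−k⁴), so d_s = 46.8·(1−0.693⁴)^(1/3) = 42.88 mm.
Area ratio A_h/A_s = d_o²(1−k²)/d_s² = (1−k²)/(1−k⁴)^(2/3) = 0.6190.
Mass saving = 1 − 0.6190 = 38.1 %.

38.1 %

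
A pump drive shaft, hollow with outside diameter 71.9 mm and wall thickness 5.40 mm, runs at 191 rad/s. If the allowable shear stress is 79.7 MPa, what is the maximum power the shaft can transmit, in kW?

J = π(d_o⁴ − d_i⁴)/32 = π(0.0719⁴ − 0.0611⁴)/32 = 1.255×10^-6 m⁴.
T_max = τ_allow·J/r = 7.97×10^7 × 1.255×10^-6 / 0.0360 = 2783 N·m.
ω = 191 rad/s, so P_max = T_max·ω = 5.316×10^5 W.

532 kW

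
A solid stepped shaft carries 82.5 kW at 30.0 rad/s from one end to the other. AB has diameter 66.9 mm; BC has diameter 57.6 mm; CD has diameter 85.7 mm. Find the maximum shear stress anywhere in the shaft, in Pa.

7.33e7 Pa

ω = 30.0 rad/s, so T = P/ω = 82.5×10³ / 30.00 = 2750 N·m.
Under the same torque, τ_max = 16T/(πd³) is largest where d is smallest — segment BC (d = 57.6 mm).
τ_max = 16·2750/(π·(0.0576)³) = 7.329×10^7 Pa.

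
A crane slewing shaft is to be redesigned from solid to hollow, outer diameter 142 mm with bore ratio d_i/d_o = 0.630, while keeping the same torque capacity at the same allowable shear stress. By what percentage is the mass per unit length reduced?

Equal τ_max and T ⇒ the solid shaft needs d_s³ = d_o³(1−k⁴), so d_s = 142·(1−0.630⁴)^(1/3) = 134.1 mm.
Area ratio A_h/A_s = d_o²(1−k²)/d_s² = (1−k²)/(1−k⁴)^(2/3) = 0.6761.
Mass saving = 1 − 0.6761 = 32.4 %.

32.4 %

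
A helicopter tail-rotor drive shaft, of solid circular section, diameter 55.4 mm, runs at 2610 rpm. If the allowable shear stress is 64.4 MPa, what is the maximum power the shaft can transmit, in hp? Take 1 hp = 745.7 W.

J = πd⁴/32 = π(0.0554)⁴/32 = 9.248×10^-7 m⁴.
T_max = τ_allow·J/r = 6.44×10^7 × 9.248×10^-7 / 0.0277 = 2150 N·m.
ω = 2π·2610/60 = 273.3 rad/s, so P_max = T_max·ω = 5.876×10^5 W.

788 hp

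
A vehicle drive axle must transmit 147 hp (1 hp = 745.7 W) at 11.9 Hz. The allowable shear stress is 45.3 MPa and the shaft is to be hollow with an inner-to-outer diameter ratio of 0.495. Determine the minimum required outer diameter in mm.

ω = 2π·11.9 = 74.77 rad/s, so T = P/ω = 147×745.7 / 74.77 = 1466 N·m.
For a hollow shaft with d_i/d_o = 0.495: τ_max = 16T/(π d_o³ (1−k⁴)), so d_o = [16T/(π τ_allow (1−k⁴))]^(1/3) = [16·1466/(π·4.53×10^7·0.9400)]^(1/3) = 0.05597 m.

56.0 mm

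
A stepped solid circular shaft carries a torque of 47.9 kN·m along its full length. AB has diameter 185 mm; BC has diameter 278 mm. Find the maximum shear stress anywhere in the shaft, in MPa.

Under the same torque, τ_max = 16T/(πd³) is largest where d is smallest — segment AB (d = 185 mm).
τ_max = 16·47900/(π·(0.185)³) = 3.853×10^7 Pa.

38.5 MPa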